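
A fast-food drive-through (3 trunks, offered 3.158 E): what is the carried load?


B(3,3.158) = 0.364684 (Erlang-B)
Carried load = a(1 − B) = 3.158·(1 − 0.364684) = 3.158·0.635316 = 2.0063 E

Final: 2.0063 Erlangs


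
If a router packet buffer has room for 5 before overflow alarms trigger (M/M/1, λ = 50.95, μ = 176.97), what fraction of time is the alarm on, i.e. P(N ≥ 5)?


ρ = 50.95/176.97 = 0.2879
P(N ≥ n) = ρ^n = 0.2879^5 = 0.001978

Final: 0.001978


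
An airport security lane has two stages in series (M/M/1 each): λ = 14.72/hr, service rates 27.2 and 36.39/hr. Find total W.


Each node sees arrival rate λ = 14.72/hr (tandem ⇒ throughput preserved).
W₁ = 1/(μ₁−λ) = 1/(27.2−14.72) = 0.08013 hr
W₂ = 1/(μ₂−λ) = 1/(36.39−14.72) = 0.04615 hr
W_total = W₁ + W₂ = 0.08013 + 0.04615 = 0.12627 hr

Final: 0.12627 hr


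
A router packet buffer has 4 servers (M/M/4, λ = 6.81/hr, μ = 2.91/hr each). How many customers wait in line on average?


a = λ/μ = 2.3402; ρ = a/4 = 0.5851
P₀ = 0.089077
Lq = P₀·a^c·ρ / (c!·(1−ρ)²) = 0.089077·29.99276·0.5851/(24·0.17218)
= 0.37825

Final: 0.37825


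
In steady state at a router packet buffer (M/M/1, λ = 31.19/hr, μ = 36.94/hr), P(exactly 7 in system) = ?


ρ = 31.19/36.94 = 0.8443
P_n = (1−ρ)·ρ^n = (1 − 0.8443)·0.8443^7 = 0.1557·0.305935 = 0.047621

Final: 0.047621


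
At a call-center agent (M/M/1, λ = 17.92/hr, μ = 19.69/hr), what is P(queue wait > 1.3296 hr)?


ρ = 17.92/19.69 = 0.9101
P(Wq > t) = ρ·e^{−(μ−λ)t} = 0.9101·e^{−2.3534}
= 0.9101·0.095046 = 0.086502

Final: 0.086502


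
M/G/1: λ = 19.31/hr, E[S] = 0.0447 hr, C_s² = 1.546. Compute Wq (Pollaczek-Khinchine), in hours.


ρ = λ·E[S] = 19.31·0.0447 = 0.8632
E[S²] = E[S]²(1+C_s²) = 0.0447²·(1+1.546) = 0.005087
Wq = λ·E[S²]/(2(1−ρ)) = 19.31·0.005087/(2·0.1368) = 0.35892 hr

Final: 0.35892 hr


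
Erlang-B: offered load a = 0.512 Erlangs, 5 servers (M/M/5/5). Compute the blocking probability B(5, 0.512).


B(c,a) = (a^c/c!) / Σ_{k=0}^{c} a^k/k!
a^5/5! = 0.0002932
Σ terms (k=0..5): 1.00000 + 0.51200 + 0.13107 + 0.02237 + 0.002863 + 0.0002932 = 1.668598
B = 0.0002932/1.668598 = 0.0001757

Final: 0.0001757


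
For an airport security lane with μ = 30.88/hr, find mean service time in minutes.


Mean service time = 1/μ = 1/30.88 hour = 0.03238 hour
In minutes: 0.03238 × 60 = 1.9430 min

Final: 1.9430 min


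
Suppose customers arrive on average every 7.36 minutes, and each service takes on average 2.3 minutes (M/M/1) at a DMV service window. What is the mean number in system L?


λ = 60/7.36 = 8.1522 /hr
μ = 60/2.3 = 26.0870 /hr
ρ = λ/μ = 8.1522/26.0870 = 0.3125
L = ρ/(1−ρ) = 0.3125/0.6875 = 0.4545

Final: 0.4545


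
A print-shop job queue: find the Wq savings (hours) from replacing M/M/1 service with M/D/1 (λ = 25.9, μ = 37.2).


ρ = 25.9/37.2 = 0.6962
Wq(M/M/1) = ρ/(μ−λ) = 0.6962/11.30 = 0.06161 hr
Wq(M/D/1) = ρ/(2(μ−λ)) = 0.03081 hr
Savings = 0.06161 − 0.03081 = 0.03081 hr

Final: 0.03081 hr


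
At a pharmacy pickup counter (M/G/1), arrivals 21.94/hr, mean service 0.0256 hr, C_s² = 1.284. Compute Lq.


ρ = λ·E[S] = 21.94·0.0256 = 0.5617
Lq = ρ²(1+C_s²)/(2(1−ρ)) = 0.3155·(1+1.284)/(2·0.4383)
= 0.3155·2.2840/0.8767 = 0.82189

Final: 0.82189


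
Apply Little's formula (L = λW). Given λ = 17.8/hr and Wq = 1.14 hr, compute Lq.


Lq = λWq = 17.8·1.14 = 20.2920

Final: 20.2920


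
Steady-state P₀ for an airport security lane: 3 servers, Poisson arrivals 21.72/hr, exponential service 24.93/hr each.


a = λ/μ = 21.72/24.93 = 0.8712; ρ = a/c = 0.2904
Σ_{k=0}^{2} a^k/k! (terms k=0..2) = 1.00000 + 0.87124 + 0.37953 = 2.25077
Tail: a^3/(3!(1−ρ)) = 0.66132/(6·0.7096) = 0.15533
P₀ = 1/(2.25077 + 0.15533) = 1/2.40610 = 0.415611

Final: 0.415611


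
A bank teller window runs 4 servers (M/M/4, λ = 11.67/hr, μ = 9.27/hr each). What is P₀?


a = λ/μ = 11.67/9.27 = 1.2589; ρ = a/c = 0.3147
Σ_{k=0}^{3} a^k/k! (terms k=0..3) = 1.00000 + 1.25890 + 0.79241 + 0.33252 = 3.38384
Tail: a^4/(4!(1−ρ)) = 2.51168/(24·0.6853) = 0.15272
P₀ = 1/(3.38384 + 0.15272) = 1/3.53655 = 0.282761

Final: 0.282761


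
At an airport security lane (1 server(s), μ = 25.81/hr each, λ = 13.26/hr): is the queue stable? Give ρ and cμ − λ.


Total capacity cμ = 1·25.81 = 25.81/hr
ρ = λ/(cμ) = 13.26/25.81 = 0.5138
Stable ⇔ ρ < 1: YES
Spare capacity = cμ − λ = 25.81 − 13.26 = 12.55/hr

Final: ρ = 0.5138; stable; margin = 12.55/hr


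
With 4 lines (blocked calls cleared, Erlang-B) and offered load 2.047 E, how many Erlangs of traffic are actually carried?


B(4,2.047) = 0.100172 (Erlang-B)
Carried load = a(1 − B) = 2.047·(1 − 0.100172) = 2.047·0.899828 = 1.8419 E

Final: 1.8419 Erlangs


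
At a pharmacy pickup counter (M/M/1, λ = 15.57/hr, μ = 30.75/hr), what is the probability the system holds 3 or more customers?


ρ = 15.57/30.75 = 0.5063
P(N ≥ n) = ρ^n = 0.5063^3 = 0.129817

Final: 0.129817


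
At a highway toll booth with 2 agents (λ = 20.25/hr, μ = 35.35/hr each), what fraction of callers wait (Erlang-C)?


a = λ/μ = 0.5728; ρ = a/2 = 0.2864
P₀ = 0.554700 (from M/M/c formula)
C(c,a) = [a^c/(c!(1−ρ))]·P₀ = [0.32815/(2·0.7136)]·0.554700
= 0.22993·0.554700 = 0.127543

Final: 0.127543


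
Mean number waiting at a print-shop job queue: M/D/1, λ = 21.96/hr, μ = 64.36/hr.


ρ = 21.96/64.36 = 0.3412
M/D/1: Lq = ρ²/(2(1−ρ)) = 0.1164/(2·0.6588) = 0.08836

Final: 0.08836


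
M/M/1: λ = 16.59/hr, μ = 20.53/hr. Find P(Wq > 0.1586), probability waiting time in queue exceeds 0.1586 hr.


ρ = 16.59/20.53 = 0.8081
P(Wq > t) = ρ·e^{−(μ−λ)t} = 0.8081·e^{−0.6249}
= 0.8081·0.535324 = 0.432587

Final: 0.432587


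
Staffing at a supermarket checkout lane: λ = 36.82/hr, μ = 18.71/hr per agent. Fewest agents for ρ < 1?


Stability requires cμ > λ ⇔ c > λ/μ.
λ/μ = 36.82/18.71 = 1.9679
Minimum integer c = ⌊1.9679⌋ + 1 = 2
Check: 2·18.71 = 37.42 > 36.82, while 1·18.71 = 18.71 ≤ 36.82

Final: 2 servers


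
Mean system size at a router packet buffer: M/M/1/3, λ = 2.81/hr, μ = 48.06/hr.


ρ = 2.81/48.06 = 0.05847
L = ρ[1 − (K+1)ρ^K + Kρ^(K+1)] / [(1−ρ)(1−ρ^(K+1))]
Numerator: 0.05847·(1 − 4·0.0001999 + 3·0.00001169) = 0.058424
Denominator: (0.9415)·(0.999988) = 0.941520
L = 0.058424/0.941520 = 0.06205

Final: 0.06205


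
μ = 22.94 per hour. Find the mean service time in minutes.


Mean service time = 1/μ = 1/22.94 hour = 0.04359 hour
In minutes: 0.04359 × 60 = 2.6155 min

Final: 2.6155 min


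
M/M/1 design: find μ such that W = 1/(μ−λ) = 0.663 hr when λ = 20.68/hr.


W = 1/(μ−λ) ⇒ μ − λ = 1/W = 1/0.663 = 1.5083
μ = λ + 1/W = 20.68 + 1.5083 = 22.1883 per hr

Final: 22.1883 /hr


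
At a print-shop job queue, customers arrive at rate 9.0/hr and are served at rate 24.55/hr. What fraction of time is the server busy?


ρ = λ/μ = 9.0/24.55 = 0.3666

Final: 0.3666


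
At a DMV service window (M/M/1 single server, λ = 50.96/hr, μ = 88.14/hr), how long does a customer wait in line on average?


ρ = 50.96/88.14 = 0.5782
Wq = ρ/(μ−λ) = 0.5782/(88.14 − 50.96) = 0.5782/37.18 = 0.01555 hr

Final: 0.01555 hr


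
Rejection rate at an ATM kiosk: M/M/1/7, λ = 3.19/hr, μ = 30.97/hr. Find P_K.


ρ = λ/μ = 3.19/30.97 = 0.1030
P_K = (1−ρ)ρ^K/(1−ρ^(K+1)) = (0.8970·0.0000001230)/(1 − 0.00000001267)
= 0.0000001103/1.000000 = 0.0000001103

Final: 0.0000001103


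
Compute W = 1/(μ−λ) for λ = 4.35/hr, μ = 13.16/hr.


W = 1/(μ−λ) = 1/(13.16 − 4.35) = 1/8.81 = 0.1135 hr

Final: 0.1135 hr


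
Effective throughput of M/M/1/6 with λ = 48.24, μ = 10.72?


ρ = 4.5000; P_K = (1−ρ)ρ^6/(1−ρ^7) = 0.777799
λ_eff = λ(1 − P_K) = 48.24·(1 − 0.777799) = 48.24·0.222201 = 10.7190 /hr

Final: 10.7190 /hr


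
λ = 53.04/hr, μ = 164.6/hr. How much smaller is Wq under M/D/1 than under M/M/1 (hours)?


ρ = 53.04/164.6 = 0.3222
Wq(M/M/1) = ρ/(μ−λ) = 0.3222/111.56 = 0.002888 hr
Wq(M/D/1) = ρ/(2(μ−λ)) = 0.001444 hr
Savings = 0.002888 − 0.001444 = 0.001444 hr

Final: 0.001444 hr


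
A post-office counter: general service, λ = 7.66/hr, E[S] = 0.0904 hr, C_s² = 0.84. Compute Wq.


ρ = λ·E[S] = 7.66·0.0904 = 0.6925
E[S²] = E[S]²(1+C_s²) = 0.0904²·(1+0.84) = 0.015037
Wq = λ·E[S²]/(2(1−ρ)) = 7.66·0.015037/(2·0.3075) = 0.18727 hr

Final: 0.18727 hr


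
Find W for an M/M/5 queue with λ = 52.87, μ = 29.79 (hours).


a = 1.7748; ρ = 0.3550; P₀ = 0.168857
Lq = P₀·a^c·ρ/(c!(1−ρ)²) = 0.02114
Wq = Lq/λ = 0.02114/52.87 = 0.0003998 hr
W = Wq + 1/μ = 0.0003998 + 0.03357 = 0.03397 hr

Final: 0.03397 hr


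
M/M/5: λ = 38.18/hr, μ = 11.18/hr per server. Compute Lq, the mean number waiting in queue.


a = λ/μ = 3.4150; ρ = a/5 = 0.6830
P₀ = 0.028767
Lq = P₀·a^c·ρ / (c!·(1−ρ)²) = 0.028767·464.48383·0.6830/(120·0.10049)
= 0.75684

Final: 0.75684


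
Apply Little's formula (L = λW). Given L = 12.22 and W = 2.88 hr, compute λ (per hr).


λ = L/W = 12.22/2.88 = 4.2431 /hr

Final: 4.2431 /hr


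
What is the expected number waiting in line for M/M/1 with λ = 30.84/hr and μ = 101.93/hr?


ρ = 30.84/101.93 = 0.3026
Lq = ρ²/(1−ρ) = 0.09154/0.6974 = 0.1313

Final: 0.1313


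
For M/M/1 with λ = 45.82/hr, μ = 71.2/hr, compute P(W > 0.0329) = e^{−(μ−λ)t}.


W ~ Exponential(μ−λ) for M/M/1.
μ − λ = 71.2 − 45.82 = 25.3800
P(W > t) = e^{−(μ−λ)t} = e^{−0.8350} = 0.433874

Final: 0.433874


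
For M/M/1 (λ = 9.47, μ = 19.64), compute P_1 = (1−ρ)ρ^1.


ρ = 9.47/19.64 = 0.4822
P_n = (1−ρ)·ρ^n = (1 − 0.4822)·0.4822^1 = 0.5178·0.482179 = 0.249682

Final: 0.249682


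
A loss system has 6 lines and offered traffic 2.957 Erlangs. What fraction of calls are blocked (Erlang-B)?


B(c,a) = (a^c/c!) / Σ_{k=0}^{c} a^k/k!
a^6/6! = 0.928486
Σ terms (k=0..6): 1.00000 + 2.95700 + 4.37192 + 4.30926 + 3.18562 + 1.88398 + 0.92849 = 18.636268
B = 0.928486/18.636268 = 0.049821

Final: 0.049821


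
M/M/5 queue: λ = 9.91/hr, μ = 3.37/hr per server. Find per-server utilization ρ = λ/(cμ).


ρ = λ/(cμ) = 9.91/(5·3.37) = 9.91/16.85 = 0.5881

Final: 0.5881


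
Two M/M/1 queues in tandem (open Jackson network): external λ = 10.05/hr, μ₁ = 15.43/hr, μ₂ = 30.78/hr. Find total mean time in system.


Each node sees arrival rate λ = 10.05/hr (tandem ⇒ throughput preserved).
W₁ = 1/(μ₁−λ) = 1/(15.43−10.05) = 0.18587 hr
W₂ = 1/(μ₂−λ) = 1/(30.78−10.05) = 0.04824 hr
W_total = W₁ + W₂ = 0.18587 + 0.04824 = 0.23411 hr

Final: 0.23411 hr


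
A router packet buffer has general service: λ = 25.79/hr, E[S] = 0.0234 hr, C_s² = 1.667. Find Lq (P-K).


ρ = λ·E[S] = 25.79·0.0234 = 0.6035
Lq = ρ²(1+C_s²)/(2(1−ρ)) = 0.3642·(1+1.667)/(2·0.3965)
= 0.3642·2.6670/0.7930 = 1.22481

Final: 1.22481


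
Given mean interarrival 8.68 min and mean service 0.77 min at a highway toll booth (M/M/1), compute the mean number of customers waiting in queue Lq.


λ = 60/8.68 = 6.9124 /hr
μ = 60/0.77 = 77.9221 /hr
ρ = λ/μ = 6.9124/77.9221 = 0.08871
Lq = ρ²/(1−ρ) = 0.007869/0.9113 = 0.008635

Final: 0.008635


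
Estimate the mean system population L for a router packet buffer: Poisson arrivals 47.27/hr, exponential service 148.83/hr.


ρ = λ/μ = 47.27/148.83 = 0.3176
L = ρ/(1−ρ) = 0.3176/(1 − 0.3176) = 0.3176/0.6824 = 0.4654

Final: 0.4654


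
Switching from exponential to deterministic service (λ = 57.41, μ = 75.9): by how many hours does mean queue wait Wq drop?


ρ = 57.41/75.9 = 0.7564
Wq(M/M/1) = ρ/(μ−λ) = 0.7564/18.49 = 0.04091 hr
Wq(M/D/1) = ρ/(2(μ−λ)) = 0.02045 hr
Savings = 0.04091 − 0.02045 = 0.02045 hr

Final: 0.02045 hr


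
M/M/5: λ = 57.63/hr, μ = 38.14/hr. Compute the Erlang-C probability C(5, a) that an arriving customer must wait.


a = λ/μ = 1.5110; ρ = a/5 = 0.3022
P₀ = 0.220321 (from M/M/c formula)
C(c,a) = [a^c/(c!(1−ρ))]·P₀ = [7.87662/(120·0.6978)]·0.220321
= 0.09407·0.220321 = 0.020725

Final: 0.020725


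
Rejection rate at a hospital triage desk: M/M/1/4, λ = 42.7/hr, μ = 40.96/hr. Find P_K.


ρ = λ/μ = 42.7/40.96 = 1.0425
P_K = (1−ρ)ρ^K/(1−ρ^(K+1)) = (-0.04248·1.181059)/(1 − 1.231231)
= -0.050172/-0.231231 = 0.216977

Final: 0.216977


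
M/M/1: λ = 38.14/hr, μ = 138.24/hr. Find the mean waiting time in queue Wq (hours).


ρ = 38.14/138.24 = 0.2759
Wq = ρ/(μ−λ) = 0.2759/(138.24 − 38.14) = 0.2759/100.10 = 0.002756 hr

Final: 0.002756 hr


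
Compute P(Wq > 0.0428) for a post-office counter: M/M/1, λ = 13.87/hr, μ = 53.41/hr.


ρ = 13.87/53.41 = 0.2597
P(Wq > t) = ρ·e^{−(μ−λ)t} = 0.2597·e^{−1.6923}
= 0.2597·0.184093 = 0.047807

Final: 0.047807


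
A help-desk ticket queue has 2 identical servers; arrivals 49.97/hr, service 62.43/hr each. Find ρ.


ρ = λ/(cμ) = 49.97/(2·62.43) = 49.97/124.86 = 0.4002

Final: 0.4002


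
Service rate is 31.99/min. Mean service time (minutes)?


Mean service time = 1/μ = 1/31.99 minute = 0.03126 minute
In minutes: 0.03126 × 1 = 0.03126 min

Final: 0.03126 min


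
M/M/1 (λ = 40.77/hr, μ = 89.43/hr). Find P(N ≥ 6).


ρ = 40.77/89.43 = 0.4559
P(N ≥ n) = ρ^n = 0.4559^6 = 0.008977

Final: 0.008977


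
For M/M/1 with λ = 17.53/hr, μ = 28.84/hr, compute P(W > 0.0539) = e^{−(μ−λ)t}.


W ~ Exponential(μ−λ) for M/M/1.
μ − λ = 28.84 − 17.53 = 11.3100
P(W > t) = e^{−(μ−λ)t} = e^{−0.6096} = 0.543563

Final: 0.543563


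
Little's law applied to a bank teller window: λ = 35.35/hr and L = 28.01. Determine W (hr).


W = L/λ = 28.01/35.35 = 0.7924 hr

Final: 0.7924 hr


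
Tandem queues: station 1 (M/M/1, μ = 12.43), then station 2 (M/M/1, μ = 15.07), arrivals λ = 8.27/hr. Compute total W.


Each node sees arrival rate λ = 8.27/hr (tandem ⇒ throughput preserved).
W₁ = 1/(μ₁−λ) = 1/(12.43−8.27) = 0.24038 hr
W₂ = 1/(μ₂−λ) = 1/(15.07−8.27) = 0.14706 hr
W_total = W₁ + W₂ = 0.24038 + 0.14706 = 0.38744 hr

Final: 0.38744 hr


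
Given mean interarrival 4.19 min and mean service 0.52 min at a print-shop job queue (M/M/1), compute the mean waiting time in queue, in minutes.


λ = 60/4.19 = 14.3198 /hr
μ = 60/0.52 = 115.3846 /hr
ρ = λ/μ = 14.3198/115.3846 = 0.1241
Wq = ρ/(μ−λ) = 0.1241/(115.3846−14.3198) = 0.001228 hr
In minutes: 0.001228·60 = 0.07368 min

Final: 0.07368 min


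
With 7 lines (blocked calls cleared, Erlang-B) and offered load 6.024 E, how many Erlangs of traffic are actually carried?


B(7,6.024) = 0.186617 (Erlang-B)
Carried load = a(1 − B) = 6.024·(1 − 0.186617) = 6.024·0.813383 = 4.8998 E

Final: 4.8998 Erlangs


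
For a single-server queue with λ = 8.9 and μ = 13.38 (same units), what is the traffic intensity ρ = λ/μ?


ρ = λ/μ = 8.9/13.38 = 0.6652

Final: 0.6652


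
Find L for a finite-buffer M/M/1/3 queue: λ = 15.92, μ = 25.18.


ρ = 15.92/25.18 = 0.6322
L = ρ[1 − (K+1)ρ^K + Kρ^(K+1)] / [(1−ρ)(1−ρ^(K+1))]
Numerator: 0.6322·(1 − 4·0.252733 + 3·0.159790) = 0.296169
Denominator: (0.3678)·(0.840210) = 0.308989
L = 0.296169/0.308989 = 0.9585

Final: 0.9585


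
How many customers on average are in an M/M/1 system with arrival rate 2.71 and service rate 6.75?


ρ = λ/μ = 2.71/6.75 = 0.4015
L = ρ/(1−ρ) = 0.4015/(1 − 0.4015) = 0.4015/0.5985 = 0.6708

Final: 0.6708


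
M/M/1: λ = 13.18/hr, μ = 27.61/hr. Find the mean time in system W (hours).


W = 1/(μ−λ) = 1/(27.61 − 13.18) = 1/14.43 = 0.06930 hr

Final: 0.06930 hr


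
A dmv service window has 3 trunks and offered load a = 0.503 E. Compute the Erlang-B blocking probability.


B(c,a) = (a^c/c!) / Σ_{k=0}^{c} a^k/k!
a^3/3! = 0.021211
Σ terms (k=0..3): 1.00000 + 0.50300 + 0.12650 + 0.02121 = 1.650715
B = 0.021211/1.650715 = 0.012849

Final: 0.012849


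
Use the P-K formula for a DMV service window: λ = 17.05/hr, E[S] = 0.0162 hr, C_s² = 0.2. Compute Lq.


ρ = λ·E[S] = 17.05·0.0162 = 0.2762
Lq = ρ²(1+C_s²)/(2(1−ρ)) = 0.07629·(1+0.2)/(2·0.7238)
= 0.07629·1.2000/1.4476 = 0.06324

Final: 0.06324


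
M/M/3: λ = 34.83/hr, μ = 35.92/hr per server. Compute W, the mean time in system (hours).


a = 0.9697; ρ = 0.3232; P₀ = 0.375335
Lq = P₀·a^c·ρ/(c!(1−ρ)²) = 0.04025
Wq = Lq/λ = 0.04025/34.83 = 0.001155 hr
W = Wq + 1/μ = 0.001155 + 0.02784 = 0.02900 hr

Final: 0.02900 hr


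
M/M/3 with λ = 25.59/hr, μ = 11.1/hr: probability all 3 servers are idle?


a = λ/μ = 25.59/11.1 = 2.3054; ρ = a/c = 0.7685
Σ_{k=0}^{2} a^k/k! (terms k=0..2) = 1.00000 + 2.30541 + 2.65745 = 5.96285
Tail: a^3/(3!(1−ρ)) = 12.25299/(6·0.2315) = 8.82024
P₀ = 1/(5.96285 + 8.82024) = 1/14.78309 = 0.067645

Final: 0.067645


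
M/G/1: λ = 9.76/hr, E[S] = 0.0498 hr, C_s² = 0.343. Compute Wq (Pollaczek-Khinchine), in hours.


ρ = λ·E[S] = 9.76·0.0498 = 0.4860
E[S²] = E[S]²(1+C_s²) = 0.0498²·(1+0.343) = 0.003331
Wq = λ·E[S²]/(2(1−ρ)) = 9.76·0.003331/(2·0.5140) = 0.03163 hr

Final: 0.03163 hr


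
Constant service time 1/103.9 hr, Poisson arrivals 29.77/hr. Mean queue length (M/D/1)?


ρ = 29.77/103.9 = 0.2865
M/D/1: Lq = ρ²/(2(1−ρ)) = 0.08210/(2·0.7135) = 0.05753

Final: 0.05753


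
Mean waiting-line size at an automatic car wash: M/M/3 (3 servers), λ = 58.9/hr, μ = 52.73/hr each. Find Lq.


a = λ/μ = 1.1170; ρ = a/3 = 0.3723
P₀ = 0.321445
Lq = P₀·a^c·ρ / (c!·(1−ρ)²) = 0.321445·1.39371·0.3723/(6·0.39396)
= 0.07057

Final: 0.07057


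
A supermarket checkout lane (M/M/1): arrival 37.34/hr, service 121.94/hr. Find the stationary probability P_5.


ρ = 37.34/121.94 = 0.3062
P_n = (1−ρ)·ρ^n = (1 − 0.3062)·0.3062^5 = 0.6938·0.002692 = 0.001868

Final: 0.001868


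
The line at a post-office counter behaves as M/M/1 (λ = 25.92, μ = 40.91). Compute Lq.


ρ = 25.92/40.91 = 0.6336
Lq = ρ²/(1−ρ) = 0.4014/0.3664 = 1.0956

Final: 1.0956


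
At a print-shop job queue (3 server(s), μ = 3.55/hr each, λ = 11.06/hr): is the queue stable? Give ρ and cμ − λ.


Total capacity cμ = 3·3.55 = 10.65/hr
ρ = λ/(cμ) = 11.06/10.65 = 1.0385
Stable ⇔ ρ < 1: NO
Spare capacity = cμ − λ = 10.65 − 11.06 = -0.41/hr

Final: ρ = 1.0385; unstable; margin = -0.41/hr


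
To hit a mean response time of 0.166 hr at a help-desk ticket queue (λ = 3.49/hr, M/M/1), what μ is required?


W = 1/(μ−λ) ⇒ μ − λ = 1/W = 1/0.166 = 6.0241
μ = λ + 1/W = 3.49 + 6.0241 = 9.5141 per hr

Final: 9.5141 /hr


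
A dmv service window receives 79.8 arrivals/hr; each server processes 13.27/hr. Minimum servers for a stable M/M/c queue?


Stability requires cμ > λ ⇔ c > λ/μ.
λ/μ = 79.8/13.27 = 6.0136
Minimum integer c = ⌊6.0136⌋ + 1 = 7
Check: 7·13.27 = 92.89 > 79.8, while 6·13.27 = 79.62 ≤ 79.8

Final: 7 servers


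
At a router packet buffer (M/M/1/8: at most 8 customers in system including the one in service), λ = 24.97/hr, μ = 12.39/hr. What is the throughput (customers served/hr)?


ρ = 2.0153; P_K = (1−ρ)ρ^8/(1−ρ^9) = 0.504725
λ_eff = λ(1 − P_K) = 24.97·(1 − 0.504725) = 24.97·0.495275 = 12.3670 /hr

Final: 12.3670 /hr


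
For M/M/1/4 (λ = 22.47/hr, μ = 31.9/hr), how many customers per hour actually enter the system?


ρ = 0.7044; P_K = (1−ρ)ρ^4/(1−ρ^5) = 0.088040
λ_eff = λ(1 − P_K) = 22.47·(1 − 0.088040) = 22.47·0.911960 = 20.4918 /hr

Final: 20.4918 /hr


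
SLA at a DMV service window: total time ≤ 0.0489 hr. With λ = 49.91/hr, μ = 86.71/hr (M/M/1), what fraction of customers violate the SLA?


W ~ Exponential(μ−λ) for M/M/1.
μ − λ = 86.71 − 49.91 = 36.8000
P(W > t) = e^{−(μ−λ)t} = e^{−1.7995} = 0.165378

Final: 0.165378


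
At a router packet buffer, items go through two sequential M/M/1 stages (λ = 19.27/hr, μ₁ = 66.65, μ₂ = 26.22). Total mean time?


Each node sees arrival rate λ = 19.27/hr (tandem ⇒ throughput preserved).
W₁ = 1/(μ₁−λ) = 1/(66.65−19.27) = 0.02111 hr
W₂ = 1/(μ₂−λ) = 1/(26.22−19.27) = 0.14388 hr
W_total = W₁ + W₂ = 0.02111 + 0.14388 = 0.16499 hr

Final: 0.16499 hr


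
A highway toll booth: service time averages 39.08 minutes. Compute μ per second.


μ = 1/(service time) in consistent units.
1 second = 0.0166667 min, so μ = 0.0166667/39.08 = 0.0004265 per second

Final: 0.0004265 /sec


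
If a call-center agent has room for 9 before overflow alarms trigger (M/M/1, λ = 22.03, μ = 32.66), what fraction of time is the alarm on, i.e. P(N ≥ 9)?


ρ = 22.03/32.66 = 0.6745
P(N ≥ n) = ρ^n = 0.6745^9 = 0.028906

Final: 0.028906


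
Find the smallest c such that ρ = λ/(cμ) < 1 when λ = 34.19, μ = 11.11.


Stability requires cμ > λ ⇔ c > λ/μ.
λ/μ = 34.19/11.11 = 3.0774
Minimum integer c = ⌊3.0774⌋ + 1 = 4
Check: 4·11.11 = 44.44 > 34.19, while 3·11.11 = 33.33 ≤ 34.19

Final: 4 servers


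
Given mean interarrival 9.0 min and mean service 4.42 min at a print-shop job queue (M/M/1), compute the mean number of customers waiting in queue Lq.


λ = 60/9.0 = 6.6667 /hr
μ = 60/4.42 = 13.5747 /hr
ρ = λ/μ = 6.6667/13.5747 = 0.4911
Lq = ρ²/(1−ρ) = 0.2412/0.5089 = 0.4740

Final: 0.4740


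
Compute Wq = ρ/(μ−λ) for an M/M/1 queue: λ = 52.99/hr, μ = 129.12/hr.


ρ = 52.99/129.12 = 0.4104
Wq = ρ/(μ−λ) = 0.4104/(129.12 − 52.99) = 0.4104/76.13 = 0.005391 hr

Final: 0.005391 hr


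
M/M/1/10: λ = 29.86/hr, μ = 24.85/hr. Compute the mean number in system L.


ρ = 29.86/24.85 = 1.2016
L = ρ[1 − (K+1)ρ^K + Kρ^(K+1)] / [(1−ρ)(1−ρ^(K+1))]
Numerator: 1.2016·(1 − 11·6.275294 + 10·7.540454) = 8.863440
Denominator: (-0.2016)·(-6.540454) = 1.318619
L = 8.863440/1.318619 = 6.7218

Final: 6.7218


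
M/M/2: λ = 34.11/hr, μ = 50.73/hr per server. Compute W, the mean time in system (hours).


a = 0.6724; ρ = 0.3362; P₀ = 0.496791
Lq = P₀·a^c·ρ/(c!(1−ρ)²) = 0.08568
Wq = Lq/λ = 0.08568/34.11 = 0.002512 hr
W = Wq + 1/μ = 0.002512 + 0.01971 = 0.02222 hr

Final: 0.02222 hr


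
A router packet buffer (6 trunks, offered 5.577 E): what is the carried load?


B(6,5.577) = 0.234648 (Erlang-B)
Carried load = a(1 − B) = 5.577·(1 − 0.234648) = 5.577·0.765352 = 4.2684 E

Final: 4.2684 Erlangs


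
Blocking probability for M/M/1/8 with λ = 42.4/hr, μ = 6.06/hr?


ρ = λ/μ = 42.4/6.06 = 6.9967
P_K = (1−ρ)ρ^K/(1−ρ^(K+1)) = (-5.9967·5743093.137324)/(1 − 40182697.858505)
= -34439604.721181/-40182696.858505 = 0.857075

Final: 0.857075


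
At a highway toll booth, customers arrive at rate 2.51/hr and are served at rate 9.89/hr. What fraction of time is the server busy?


ρ = λ/μ = 2.51/9.89 = 0.2538

Final: 0.2538


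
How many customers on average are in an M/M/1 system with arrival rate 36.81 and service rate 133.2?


ρ = λ/μ = 36.81/133.2 = 0.2764
L = ρ/(1−ρ) = 0.2764/(1 − 0.2764) = 0.2764/0.7236 = 0.3819

Final: 0.3819


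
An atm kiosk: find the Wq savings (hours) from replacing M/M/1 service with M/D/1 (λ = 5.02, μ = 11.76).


ρ = 5.02/11.76 = 0.4269
Wq(M/M/1) = ρ/(μ−λ) = 0.4269/6.74 = 0.06333 hr
Wq(M/D/1) = ρ/(2(μ−λ)) = 0.03167 hr
Savings = 0.06333 − 0.03167 = 0.03167 hr

Final: 0.03167 hr


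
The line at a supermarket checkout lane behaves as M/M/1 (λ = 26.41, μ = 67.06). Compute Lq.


ρ = 26.41/67.06 = 0.3938
Lq = ρ²/(1−ρ) = 0.1551/0.6062 = 0.2559

Final: 0.2559


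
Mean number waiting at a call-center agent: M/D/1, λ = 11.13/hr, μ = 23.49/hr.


ρ = 11.13/23.49 = 0.4738
M/D/1: Lq = ρ²/(2(1−ρ)) = 0.2245/(2·0.5262) = 0.21333

Final: 0.21333


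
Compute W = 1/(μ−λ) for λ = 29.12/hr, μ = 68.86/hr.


W = 1/(μ−λ) = 1/(68.86 − 29.12) = 1/39.74 = 0.02516 hr

Final: 0.02516 hr


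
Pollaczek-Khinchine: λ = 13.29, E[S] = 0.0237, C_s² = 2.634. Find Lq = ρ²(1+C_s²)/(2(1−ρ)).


ρ = λ·E[S] = 13.29·0.0237 = 0.3150
Lq = ρ²(1+C_s²)/(2(1−ρ)) = 0.09921·(1+2.634)/(2·0.6850)
= 0.09921·3.6340/1.3701 = 0.26314

Final: 0.26314


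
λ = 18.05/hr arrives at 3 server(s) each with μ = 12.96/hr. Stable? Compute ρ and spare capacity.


Total capacity cμ = 3·12.96 = 38.88/hr
ρ = λ/(cμ) = 18.05/38.88 = 0.4642
Stable ⇔ ρ < 1: YES
Spare capacity = cμ − λ = 38.88 − 18.05 = 20.83/hr

Final: ρ = 0.4642; stable; margin = 20.83/hr


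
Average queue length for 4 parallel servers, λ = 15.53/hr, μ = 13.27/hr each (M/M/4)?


a = λ/μ = 1.1703; ρ = a/4 = 0.2926
P₀ = 0.309334
Lq = P₀·a^c·ρ / (c!·(1−ρ)²) = 0.309334·1.87587·0.2926/(24·0.50045)
= 0.01414

Final: 0.01414


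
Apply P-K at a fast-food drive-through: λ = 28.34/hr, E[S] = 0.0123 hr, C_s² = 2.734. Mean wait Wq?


ρ = λ·E[S] = 28.34·0.0123 = 0.3486
E[S²] = E[S]²(1+C_s²) = 0.0123²·(1+2.734) = 0.0005649
Wq = λ·E[S²]/(2(1−ρ)) = 28.34·0.0005649/(2·0.6514) = 0.01229 hr

Final: 0.01229 hr


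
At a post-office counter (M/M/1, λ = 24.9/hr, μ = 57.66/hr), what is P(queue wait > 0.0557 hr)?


ρ = 24.9/57.66 = 0.4318
P(Wq > t) = ρ·e^{−(μ−λ)t} = 0.4318·e^{−1.8247}
= 0.4318·0.161261 = 0.069639

Final: 0.069639


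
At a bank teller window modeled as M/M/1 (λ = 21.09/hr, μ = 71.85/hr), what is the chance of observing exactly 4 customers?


ρ = 21.09/71.85 = 0.2935
P_n = (1−ρ)·ρ^n = (1 − 0.2935)·0.2935^4 = 0.7065·0.007423 = 0.005244

Final: 0.005244


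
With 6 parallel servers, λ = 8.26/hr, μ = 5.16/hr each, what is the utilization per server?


ρ = λ/(cμ) = 8.26/(6·5.16) = 8.26/30.96 = 0.2668

Final: 0.2668


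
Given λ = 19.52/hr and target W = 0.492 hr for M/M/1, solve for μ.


W = 1/(μ−λ) ⇒ μ − λ = 1/W = 1/0.492 = 2.0325
μ = λ + 1/W = 19.52 + 2.0325 = 21.5525 per hr

Final: 21.5525 /hr


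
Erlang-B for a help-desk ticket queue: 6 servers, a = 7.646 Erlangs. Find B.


B(c,a) = (a^c/c!) / Σ_{k=0}^{c} a^k/k!
a^6/6! = 277.506568
Σ terms (k=0..6): 1.00000 + 7.64600 + 29.23066 + 74.49920 + 142.40523 + 217.76607 + 277.50657 = 750.053731
B = 277.506568/750.053731 = 0.369982

Final: 0.369982


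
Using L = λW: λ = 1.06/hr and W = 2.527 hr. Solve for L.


L = λW = 1.06·2.527 = 2.6786

Final: 2.6786


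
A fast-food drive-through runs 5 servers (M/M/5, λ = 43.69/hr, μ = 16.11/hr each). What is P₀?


a = λ/μ = 43.69/16.11 = 2.7120; ρ = a/c = 0.5424
Σ_{k=0}^{4} a^k/k! (terms k=0..4) = 1.00000 + 2.71198 + 3.67742 + 3.32436 + 2.25390 = 12.96766
Tail: a^5/(5!(1−ρ)) = 146.70081/(120·0.4576) = 2.67154
P₀ = 1/(12.96766 + 2.67154) = 1/15.63920 = 0.063942

Final: 0.063942


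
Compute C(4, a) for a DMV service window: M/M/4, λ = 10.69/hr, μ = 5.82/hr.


a = λ/μ = 1.8368; ρ = a/4 = 0.4592
P₀ = 0.155440 (from M/M/c formula)
C(c,a) = [a^c/(c!(1−ρ))]·P₀ = [11.38201/(24·0.5408)]·0.155440
= 0.87693·0.155440 = 0.136310

Final: 0.136310


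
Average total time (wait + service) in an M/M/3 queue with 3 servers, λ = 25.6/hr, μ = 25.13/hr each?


a = 1.0187; ρ = 0.3396; P₀ = 0.356587
Lq = P₀·a^c·ρ/(c!(1−ρ)²) = 0.04891
Wq = Lq/λ = 0.04891/25.6 = 0.001911 hr
W = Wq + 1/μ = 0.001911 + 0.03979 = 0.04170 hr

Final: 0.04170 hr


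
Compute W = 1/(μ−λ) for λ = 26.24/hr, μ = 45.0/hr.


W = 1/(μ−λ) = 1/(45.0 − 26.24) = 1/18.76 = 0.05330 hr

Final: 0.05330 hr


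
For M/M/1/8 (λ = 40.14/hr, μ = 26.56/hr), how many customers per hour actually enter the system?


ρ = 1.5113; P_K = (1−ρ)ρ^8/(1−ρ^9) = 0.346747
λ_eff = λ(1 − P_K) = 40.14·(1 − 0.346747) = 40.14·0.653253 = 26.2216 /hr

Final: 26.2216 /hr


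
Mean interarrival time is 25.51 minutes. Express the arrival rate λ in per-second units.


λ = 1/(interarrival time) in consistent units.
1 second = 0.0166667 min, so λ = 0.0166667/25.51 = 0.0006533 per second

Final: 0.0006533 /sec


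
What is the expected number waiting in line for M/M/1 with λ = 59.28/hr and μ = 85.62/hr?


ρ = 59.28/85.62 = 0.6924
Lq = ρ²/(1−ρ) = 0.4794/0.3076 = 1.5582

Final: 1.5582


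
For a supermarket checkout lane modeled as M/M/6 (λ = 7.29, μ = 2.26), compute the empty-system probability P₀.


a = λ/μ = 7.29/2.26 = 3.2257; ρ = a/c = 0.5376
Σ_{k=0}^{5} a^k/k! (terms k=0..5) = 1.00000 + 3.22566 + 5.20245 + 5.59379 + 4.51092 + 2.91014 = 22.44297
Tail: a^6/(6!(1−ρ)) = 1126.45678/(720·0.4624) = 3.38356
P₀ = 1/(22.44297 + 3.38356) = 1/25.82653 = 0.038720

Final: 0.038720


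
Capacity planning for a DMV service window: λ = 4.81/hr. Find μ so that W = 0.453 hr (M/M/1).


W = 1/(μ−λ) ⇒ μ − λ = 1/W = 1/0.453 = 2.2075
μ = λ + 1/W = 4.81 + 2.2075 = 7.0175 per hr

Final: 7.0175 /hr


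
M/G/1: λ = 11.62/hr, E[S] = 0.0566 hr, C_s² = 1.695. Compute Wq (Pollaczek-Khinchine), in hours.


ρ = λ·E[S] = 11.62·0.0566 = 0.6577
E[S²] = E[S]²(1+C_s²) = 0.0566²·(1+1.695) = 0.008634
Wq = λ·E[S²]/(2(1−ρ)) = 11.62·0.008634/(2·0.3423) = 0.14654 hr

Final: 0.14654 hr


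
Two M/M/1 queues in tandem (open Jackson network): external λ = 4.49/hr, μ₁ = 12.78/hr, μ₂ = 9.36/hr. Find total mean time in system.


Each node sees arrival rate λ = 4.49/hr (tandem ⇒ throughput preserved).
W₁ = 1/(μ₁−λ) = 1/(12.78−4.49) = 0.12063 hr
W₂ = 1/(μ₂−λ) = 1/(9.36−4.49) = 0.20534 hr
W_total = W₁ + W₂ = 0.12063 + 0.20534 = 0.32597 hr

Final: 0.32597 hr


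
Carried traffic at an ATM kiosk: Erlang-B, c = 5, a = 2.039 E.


B(5,2.039) = 0.038929 (Erlang-B)
Carried load = a(1 − B) = 2.039·(1 − 0.038929) = 2.039·0.961071 = 1.9596 E

Final: 1.9596 Erlangs


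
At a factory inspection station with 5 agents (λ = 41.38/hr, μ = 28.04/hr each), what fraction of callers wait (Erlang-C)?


a = λ/μ = 1.4757; ρ = a/5 = 0.2951
P₀ = 0.228274 (from M/M/c formula)
C(c,a) = [a^c/(c!(1−ρ))]·P₀ = [6.99943/(120·0.7049)]·0.228274
= 0.08275·0.228274 = 0.018890

Final: 0.018890


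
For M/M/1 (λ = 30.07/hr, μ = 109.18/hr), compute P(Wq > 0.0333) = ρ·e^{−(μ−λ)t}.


ρ = 30.07/109.18 = 0.2754
P(Wq > t) = ρ·e^{−(μ−λ)t} = 0.2754·e^{−2.6344}
= 0.2754·0.071765 = 0.019765

Final: 0.019765


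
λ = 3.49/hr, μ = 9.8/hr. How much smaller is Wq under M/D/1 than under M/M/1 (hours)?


ρ = 3.49/9.8 = 0.3561
Wq(M/M/1) = ρ/(μ−λ) = 0.3561/6.31 = 0.05644 hr
Wq(M/D/1) = ρ/(2(μ−λ)) = 0.02822 hr
Savings = 0.05644 − 0.02822 = 0.02822 hr

Final: 0.02822 hr


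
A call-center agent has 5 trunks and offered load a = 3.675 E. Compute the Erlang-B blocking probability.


B(c,a) = (a^c/c!) / Σ_{k=0}^{c} a^k/k!
a^5/5! = 5.586058
Σ terms (k=0..5): 1.00000 + 3.67500 + 6.75281 + 8.27220 + 7.60008 + 5.58606 = 32.886146
B = 5.586058/32.886146 = 0.169861

Final: 0.169861


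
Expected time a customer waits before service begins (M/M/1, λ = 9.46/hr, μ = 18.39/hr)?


ρ = 9.46/18.39 = 0.5144
Wq = ρ/(μ−λ) = 0.5144/(18.39 − 9.46) = 0.5144/8.93 = 0.05760 hr

Final: 0.05760 hr


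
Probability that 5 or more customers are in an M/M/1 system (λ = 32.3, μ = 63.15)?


ρ = 32.3/63.15 = 0.5115
P(N ≥ n) = ρ^n = 0.5115^5 = 0.035006

Final: 0.035006


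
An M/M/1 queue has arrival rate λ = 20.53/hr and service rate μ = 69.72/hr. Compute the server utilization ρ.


ρ = λ/μ = 20.53/69.72 = 0.2945

Final: 0.2945


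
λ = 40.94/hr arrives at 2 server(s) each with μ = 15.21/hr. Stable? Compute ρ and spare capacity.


Total capacity cμ = 2·15.21 = 30.42/hr
ρ = λ/(cμ) = 40.94/30.42 = 1.3458
Stable ⇔ ρ < 1: NO
Spare capacity = cμ − λ = 30.42 − 40.94 = -10.52/hr

Final: ρ = 1.3458; unstable; margin = -10.52/hr


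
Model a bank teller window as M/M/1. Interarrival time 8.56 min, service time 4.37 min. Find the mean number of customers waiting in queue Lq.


λ = 60/8.56 = 7.0093 /hr
μ = 60/4.37 = 13.7300 /hr
ρ = λ/μ = 7.0093/13.7300 = 0.5105
Lq = ρ²/(1−ρ) = 0.2606/0.4895 = 0.5324

Final: 0.5324


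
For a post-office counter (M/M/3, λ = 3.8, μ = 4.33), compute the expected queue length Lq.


a = λ/μ = 0.8776; ρ = a/3 = 0.2925
P₀ = 0.412896
Lq = P₀·a^c·ρ / (c!·(1−ρ)²) = 0.412896·0.67591·0.2925/(6·0.50051)
= 0.02719

Final: 0.02719


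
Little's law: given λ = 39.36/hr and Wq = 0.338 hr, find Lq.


Lq = λWq = 39.36·0.338 = 13.3037

Final: 13.3037


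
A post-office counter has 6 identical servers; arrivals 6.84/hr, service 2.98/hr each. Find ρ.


ρ = λ/(cμ) = 6.84/(6·2.98) = 6.84/17.88 = 0.3826

Final: 0.3826


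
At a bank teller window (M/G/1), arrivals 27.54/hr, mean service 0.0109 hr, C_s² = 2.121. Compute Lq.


ρ = λ·E[S] = 27.54·0.0109 = 0.3002
Lq = ρ²(1+C_s²)/(2(1−ρ)) = 0.09011·(1+2.121)/(2·0.6998)
= 0.09011·3.1210/1.3996 = 0.20094

Final: 0.20094


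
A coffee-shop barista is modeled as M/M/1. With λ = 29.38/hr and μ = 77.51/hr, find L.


ρ = λ/μ = 29.38/77.51 = 0.3790
L = ρ/(1−ρ) = 0.3790/(1 − 0.3790) = 0.3790/0.6210 = 0.6104

Final: 0.6104


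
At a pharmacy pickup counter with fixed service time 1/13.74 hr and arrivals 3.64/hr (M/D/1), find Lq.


ρ = 3.64/13.74 = 0.2649
M/D/1: Lq = ρ²/(2(1−ρ)) = 0.07018/(2·0.7351) = 0.04774

Final: 0.04774


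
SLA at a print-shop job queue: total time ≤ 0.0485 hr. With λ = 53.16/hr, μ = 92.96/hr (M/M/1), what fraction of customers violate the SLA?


W ~ Exponential(μ−λ) for M/M/1.
μ − λ = 92.96 − 53.16 = 39.8000
P(W > t) = e^{−(μ−λ)t} = e^{−1.9303} = 0.145105

Final: 0.145105


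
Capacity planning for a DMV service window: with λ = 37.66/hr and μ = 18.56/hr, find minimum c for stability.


Stability requires cμ > λ ⇔ c > λ/μ.
λ/μ = 37.66/18.56 = 2.0291
Minimum integer c = ⌊2.0291⌋ + 1 = 3
Check: 3·18.56 = 55.68 > 37.66, while 2·18.56 = 37.12 ≤ 37.66

Final: 3 servers


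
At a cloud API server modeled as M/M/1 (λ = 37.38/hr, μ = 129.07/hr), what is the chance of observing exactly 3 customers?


ρ = 37.38/129.07 = 0.2896
P_n = (1−ρ)·ρ^n = (1 − 0.2896)·0.2896^3 = 0.7104·0.024291 = 0.017256

Final: 0.017256


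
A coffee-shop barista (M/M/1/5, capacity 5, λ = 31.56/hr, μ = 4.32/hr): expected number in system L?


ρ = 31.56/4.32 = 7.3056
L = ρ[1 − (K+1)ρ^K + Kρ^(K+1)] / [(1−ρ)(1−ρ^(K+1))]
Numerator: 7.3056·(1 − 6·20809.720091 + 5·152026.566222) = 4641040.535486
Denominator: (-6.3056)·(-152025.566222) = 958605.653675
L = 4641040.535486/958605.653675 = 4.8414

Final: 4.8414


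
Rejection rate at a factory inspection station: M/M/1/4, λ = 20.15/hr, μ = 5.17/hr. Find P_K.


ρ = λ/μ = 20.15/5.17 = 3.8975
P_K = (1−ρ)ρ^K/(1−ρ^(K+1)) = (-2.8975·230.748045)/(1 − 899.337157)
= -668.589112/-898.337157 = 0.744252

Final: 0.744252


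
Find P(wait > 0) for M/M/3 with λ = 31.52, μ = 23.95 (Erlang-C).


a = λ/μ = 1.3161; ρ = a/3 = 0.4387
P₀ = 0.259138 (from M/M/c formula)
C(c,a) = [a^c/(c!(1−ρ))]·P₀ = [2.27951/(6·0.5613)]·0.259138
= 0.67685·0.259138 = 0.175396

Final: 0.175396


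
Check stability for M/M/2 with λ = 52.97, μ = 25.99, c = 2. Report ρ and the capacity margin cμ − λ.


Total capacity cμ = 2·25.99 = 51.98/hr
ρ = λ/(cμ) = 52.97/51.98 = 1.0190
Stable ⇔ ρ < 1: NO
Spare capacity = cμ − λ = 51.98 − 52.97 = -0.99/hr

Final: ρ = 1.0190; unstable; margin = -0.99/hr


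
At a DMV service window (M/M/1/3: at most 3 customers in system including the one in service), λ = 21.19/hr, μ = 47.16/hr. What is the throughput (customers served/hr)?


ρ = 0.4493; P_K = (1−ρ)ρ^3/(1−ρ^4) = 0.052077
λ_eff = λ(1 − P_K) = 21.19·(1 − 0.052077) = 21.19·0.947923 = 20.0865 /hr

Final: 20.0865 /hr


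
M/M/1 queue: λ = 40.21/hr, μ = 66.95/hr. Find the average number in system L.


ρ = λ/μ = 40.21/66.95 = 0.6006
L = ρ/(1−ρ) = 0.6006/(1 − 0.6006) = 0.6006/0.3994 = 1.5037

Final: 1.5037


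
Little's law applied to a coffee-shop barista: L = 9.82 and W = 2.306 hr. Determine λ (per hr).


λ = L/W = 9.82/2.306 = 4.2585 /hr

Final: 4.2585 /hr


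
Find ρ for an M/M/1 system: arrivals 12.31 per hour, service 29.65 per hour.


ρ = λ/μ = 12.31/29.65 = 0.4152

Final: 0.4152


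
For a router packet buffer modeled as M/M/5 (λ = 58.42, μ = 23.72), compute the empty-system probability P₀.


a = λ/μ = 58.42/23.72 = 2.4629; ρ = a/c = 0.4926
Σ_{k=0}^{4} a^k/k! (terms k=0..4) = 1.00000 + 2.46290 + 3.03294 + 2.48994 + 1.53312 = 10.51890
Tail: a^5/(5!(1−ρ)) = 90.62215/(120·0.5074) = 1.48828
P₀ = 1/(10.51890 + 1.48828) = 1/12.00719 = 0.083283

Final: 0.083283


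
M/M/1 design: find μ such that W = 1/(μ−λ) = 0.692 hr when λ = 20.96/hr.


W = 1/(μ−λ) ⇒ μ − λ = 1/W = 1/0.692 = 1.4451
μ = λ + 1/W = 20.96 + 1.4451 = 22.4051 per hr

Final: 22.4051 /hr


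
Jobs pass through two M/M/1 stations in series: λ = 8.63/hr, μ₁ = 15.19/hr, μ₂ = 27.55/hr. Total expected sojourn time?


Each node sees arrival rate λ = 8.63/hr (tandem ⇒ throughput preserved).
W₁ = 1/(μ₁−λ) = 1/(15.19−8.63) = 0.15244 hr
W₂ = 1/(μ₂−λ) = 1/(27.55−8.63) = 0.05285 hr
W_total = W₁ + W₂ = 0.15244 + 0.05285 = 0.20529 hr

Final: 0.20529 hr


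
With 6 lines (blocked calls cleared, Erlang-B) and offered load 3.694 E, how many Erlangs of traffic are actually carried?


B(6,3.694) = 0.095539 (Erlang-B)
Carried load = a(1 − B) = 3.694·(1 − 0.095539) = 3.694·0.904461 = 3.3411 E

Final: 3.3411 Erlangs


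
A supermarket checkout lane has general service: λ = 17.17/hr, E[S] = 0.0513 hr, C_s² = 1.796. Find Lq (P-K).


ρ = λ·E[S] = 17.17·0.0513 = 0.8808
Lq = ρ²(1+C_s²)/(2(1−ρ)) = 0.7758·(1+1.796)/(2·0.1192)
= 0.7758·2.7960/0.2384 = 9.10087

Final: 9.10087


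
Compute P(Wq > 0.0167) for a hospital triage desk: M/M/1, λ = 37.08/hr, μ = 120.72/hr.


ρ = 37.08/120.72 = 0.3072
P(Wq > t) = ρ·e^{−(μ−λ)t} = 0.3072·e^{−1.3968}
= 0.3072·0.247390 = 0.075988

Final: 0.075988


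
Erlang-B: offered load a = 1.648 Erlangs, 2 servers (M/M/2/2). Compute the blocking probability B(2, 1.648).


B(c,a) = (a^c/c!) / Σ_{k=0}^{c} a^k/k!
a^2/2! = 1.357952
Σ terms (k=0..2): 1.00000 + 1.64800 + 1.35795 = 4.005952
B = 1.357952/4.005952 = 0.338984

Final: 0.338984


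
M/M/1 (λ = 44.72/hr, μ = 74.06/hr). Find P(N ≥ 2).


ρ = 44.72/74.06 = 0.6038
P(N ≥ n) = ρ^n = 0.6038^2 = 0.364616

Final: 0.364616


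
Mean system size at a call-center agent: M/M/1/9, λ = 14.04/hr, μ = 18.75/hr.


ρ = 14.04/18.75 = 0.7488
L = ρ[1 − (K+1)ρ^K + Kρ^(K+1)] / [(1−ρ)(1−ρ^(K+1))]
Numerator: 0.7488·(1 − 10·0.074010 + 9·0.055419) = 0.568090
Denominator: (0.2512)·(0.944581) = 0.237279
L = 0.568090/0.237279 = 2.3942

Final: 2.3942


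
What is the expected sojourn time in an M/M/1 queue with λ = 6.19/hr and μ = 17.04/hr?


W = 1/(μ−λ) = 1/(17.04 − 6.19) = 1/10.85 = 0.09217 hr

Final: 0.09217 hr


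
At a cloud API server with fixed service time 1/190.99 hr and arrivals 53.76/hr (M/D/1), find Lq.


ρ = 53.76/190.99 = 0.2815
M/D/1: Lq = ρ²/(2(1−ρ)) = 0.07923/(2·0.7185) = 0.05514

Final: 0.05514


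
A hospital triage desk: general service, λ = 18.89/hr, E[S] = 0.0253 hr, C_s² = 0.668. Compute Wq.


ρ = λ·E[S] = 18.89·0.0253 = 0.4779
E[S²] = E[S]²(1+C_s²) = 0.0253²·(1+0.668) = 0.001068
Wq = λ·E[S²]/(2(1−ρ)) = 18.89·0.001068/(2·0.5221) = 0.01932 hr

Final: 0.01932 hr
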